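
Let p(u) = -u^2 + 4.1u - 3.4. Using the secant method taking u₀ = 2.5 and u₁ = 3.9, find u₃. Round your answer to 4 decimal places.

2.8769

p(2.5) = 0.600000, p(3.9) = -2.620000
u₂ = 3.900000 − (-2.620000)·(3.900000 − 2.500000) / (-2.620000 − 0.600000) = 3.900000 − (-3.668000)/(-3.220000) = 2.760870
p(2.760870) = 0.297164
u₃ = 2.760870 − 0.297164·(2.760870 − 3.900000) / (0.297164 − (-2.620000)) = 2.760870 − (-0.338509)/(2.917164) = 2.876910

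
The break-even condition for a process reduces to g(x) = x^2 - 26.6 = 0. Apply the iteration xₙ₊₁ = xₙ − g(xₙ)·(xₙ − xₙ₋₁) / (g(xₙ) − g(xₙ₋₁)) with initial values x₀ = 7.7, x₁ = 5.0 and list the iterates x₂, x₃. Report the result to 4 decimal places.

g(7.7) = 32.690000, g(5.0) = -1.600000
x₂ = 5.000000 − (-1.600000)·(5.000000 − 7.700000) / (-1.600000 − 32.690000) = 5.000000 − (4.320000)/(-34.290000) = 5.125984
g(5.125984) = -0.324285
x₃ = 5.125984 − (-0.324285)·(5.125984 − 5.000000) / (-0.324285 − (-1.600000)) = 5.125984 − (-0.040855)/(1.275715) = 5.158009

5.1260, 5.1580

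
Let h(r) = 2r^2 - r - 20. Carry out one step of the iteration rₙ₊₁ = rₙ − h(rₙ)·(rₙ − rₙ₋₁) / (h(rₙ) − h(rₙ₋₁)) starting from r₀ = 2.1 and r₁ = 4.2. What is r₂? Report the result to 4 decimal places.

h(2.1) = -13.280000, h(4.2) = 11.080000
r₂ = 4.200000 − 11.080000·(4.200000 − 2.100000) / (11.080000 − (-13.280000)) = 4.200000 − (23.268000)/(24.360000) = 3.244828

3.2448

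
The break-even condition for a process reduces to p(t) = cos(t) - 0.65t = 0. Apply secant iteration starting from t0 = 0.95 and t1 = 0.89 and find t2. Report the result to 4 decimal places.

0.9252

p(0.95) = -0.035817, p(0.89) = 0.050912
t2 = 0.890000 − 0.050912·(0.890000 − 0.950000) / (0.050912 − (-0.035817)) = 0.890000 − (-0.003055)/(0.086729) = 0.925221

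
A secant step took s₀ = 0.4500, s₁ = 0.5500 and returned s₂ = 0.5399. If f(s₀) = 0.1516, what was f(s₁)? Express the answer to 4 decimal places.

-0.0170

The secant line through (0.4500, 0.1516) and (0.5500, f(s₁)) crosses zero at s₂ = 0.5399.
So (0.4500, 0.1516), (0.5500, f(s₁)), (0.5399, 0) are collinear:
f(s₁) = 0.1516 · (0.5500 − 0.5399) / (0.4500 − 0.5399) = 0.1516 · (0.010100)/(-0.089900) = -0.017032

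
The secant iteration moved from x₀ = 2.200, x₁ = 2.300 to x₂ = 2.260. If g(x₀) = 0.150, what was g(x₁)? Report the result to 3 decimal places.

-0.100

The secant line through (2.200, 0.150) and (2.300, g(x₁)) crosses zero at x₂ = 2.260.
So (2.200, 0.150), (2.300, g(x₁)), (2.260, 0) are collinear:
g(x₁) = 0.150 · (2.300 − 2.260) / (2.200 − 2.260) = 0.150 · (0.04000)/(-0.06000) = -0.10000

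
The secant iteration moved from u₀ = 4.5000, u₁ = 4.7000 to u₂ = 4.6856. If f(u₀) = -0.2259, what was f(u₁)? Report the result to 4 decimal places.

0.0175

The secant line through (4.5000, -0.2259) and (4.7000, f(u₁)) crosses zero at u₂ = 4.6856.
So (4.5000, -0.2259), (4.7000, f(u₁)), (4.6856, 0) are collinear:
f(u₁) = -0.2259 · (4.7000 − 4.6856) / (4.5000 − 4.6856) = -0.2259 · (0.014400)/(-0.185600) = 0.017527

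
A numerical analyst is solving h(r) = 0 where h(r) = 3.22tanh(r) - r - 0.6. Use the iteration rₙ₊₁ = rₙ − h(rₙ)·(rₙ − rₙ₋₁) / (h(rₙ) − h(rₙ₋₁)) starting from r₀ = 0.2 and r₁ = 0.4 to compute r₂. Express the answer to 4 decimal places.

h(0.2) = -0.164451, h(0.4) = 0.223436
r₂ = 0.400000 − 0.223436·(0.400000 − 0.200000) / (0.223436 − (-0.164451)) = 0.400000 − (0.044687)/(0.387887) = 0.284793

0.2848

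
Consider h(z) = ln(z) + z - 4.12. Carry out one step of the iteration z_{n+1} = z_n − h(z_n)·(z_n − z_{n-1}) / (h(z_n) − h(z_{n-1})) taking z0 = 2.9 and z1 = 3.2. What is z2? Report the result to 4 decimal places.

3.0169

h(2.9) = -0.155289, h(3.2) = 0.243151
z2 = 3.200000 − 0.243151·(3.200000 − 2.900000) / (0.243151 − (-0.155289)) = 3.200000 − (0.072945)/(0.398440) = 3.016923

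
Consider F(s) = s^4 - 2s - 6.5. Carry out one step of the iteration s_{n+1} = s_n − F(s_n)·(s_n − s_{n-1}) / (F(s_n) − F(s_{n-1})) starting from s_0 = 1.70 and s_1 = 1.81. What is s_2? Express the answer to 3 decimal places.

F(1.70) = -1.54790, F(1.81) = 0.61283
s_2 = 1.81000 − 0.61283·(1.81000 − 1.70000) / (0.61283 − (-1.54790)) = 1.81000 − (0.06741)/(2.16073) = 1.77880

1.779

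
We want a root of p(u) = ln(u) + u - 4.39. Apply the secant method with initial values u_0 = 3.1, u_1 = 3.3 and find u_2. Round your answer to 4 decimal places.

p(3.1) = -0.158598, p(3.3) = 0.103922
u_2 = 3.300000 − 0.103922·(3.300000 − 3.100000) / (0.103922 − (-0.158598)) = 3.300000 − (0.020784)/(0.262520) = 3.220827

3.2208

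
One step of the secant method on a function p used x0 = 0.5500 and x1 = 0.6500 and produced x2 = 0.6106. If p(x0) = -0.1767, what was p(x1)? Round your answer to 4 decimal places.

0.1149

The secant line through (0.5500, -0.1767) and (0.6500, p(x1)) crosses zero at x2 = 0.6106.
So (0.5500, -0.1767), (0.6500, p(x1)), (0.6106, 0) are collinear:
p(x1) = -0.1767 · (0.6500 − 0.6106) / (0.5500 − 0.6106) = -0.1767 · (0.039400)/(-0.060600) = 0.114884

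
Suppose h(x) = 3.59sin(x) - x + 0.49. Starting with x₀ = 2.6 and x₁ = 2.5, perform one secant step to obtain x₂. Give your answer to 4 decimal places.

h(2.6) = -0.259350, h(2.5) = 0.138515
x₂ = 2.500000 − 0.138515·(2.500000 − 2.600000) / (0.138515 − (-0.259350)) = 2.500000 − (-0.013851)/(0.397865) = 2.534815

2.5348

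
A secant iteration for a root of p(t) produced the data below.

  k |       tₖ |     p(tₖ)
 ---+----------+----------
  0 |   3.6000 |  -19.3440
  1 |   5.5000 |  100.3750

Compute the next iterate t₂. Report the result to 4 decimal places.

3.9070

t₂ = 5.5000 − 100.3750·(5.5000 − 3.6000) / (100.3750 − (-19.3440))
   = 5.5000 − (190.712500)/(119.719000) = 3.906999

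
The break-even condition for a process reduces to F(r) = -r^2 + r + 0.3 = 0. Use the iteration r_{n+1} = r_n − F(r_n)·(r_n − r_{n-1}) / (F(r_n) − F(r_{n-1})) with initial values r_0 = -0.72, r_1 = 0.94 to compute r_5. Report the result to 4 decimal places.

1.1385

F(-0.72) = -0.938400, F(0.94) = 0.356400
r_2 = 0.940000 − 0.356400·(0.940000 − (-0.720000)) / (0.356400 − (-0.938400)) = 0.940000 − (0.591624)/(1.294800) = 0.483077
F(0.483077) = 0.549714
r_3 = 0.483077 − 0.549714·(0.483077 − 0.940000) / (0.549714 − 0.356400) = 0.483077 − (-0.251177)/(0.193314) = 1.782400
F(1.782400) = -1.094550
r_4 = 1.782400 − (-1.094550)·(1.782400 − 0.483077) / (-1.094550 − 0.549714) = 1.782400 − (-1.422174)/(-1.644263) = 0.917469
F(0.917469) = 0.375719
r_5 = 0.917469 − 0.375719·(0.917469 − 1.782400) / (0.375719 − (-1.094550)) = 0.917469 − (-0.324971)/(1.470269) = 1.138498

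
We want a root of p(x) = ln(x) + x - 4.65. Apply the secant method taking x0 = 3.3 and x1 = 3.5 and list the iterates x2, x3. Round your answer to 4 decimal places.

p(3.3) = -0.156078, p(3.5) = 0.102763
x2 = 3.500000 − 0.102763·(3.500000 − 3.300000) / (0.102763 − (-0.156078)) = 3.500000 − (0.020553)/(0.258841) = 3.420597
p(3.420597) = 0.000413
x3 = 3.420597 − 0.000413·(3.420597 − 3.500000) / (0.000413 − 0.102763) = 3.420597 − (-0.000033)/(-0.102350) = 3.420277

3.4206, 3.4203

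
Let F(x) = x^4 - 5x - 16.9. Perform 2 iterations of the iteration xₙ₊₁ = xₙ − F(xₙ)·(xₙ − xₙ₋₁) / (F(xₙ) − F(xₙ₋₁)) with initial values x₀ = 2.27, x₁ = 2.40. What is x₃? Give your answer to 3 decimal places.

F(2.27) = -1.69762, F(2.40) = 4.27760
x₂ = 2.40000 − 4.27760·(2.40000 − 2.27000) / (4.27760 − (-1.69762)) = 2.40000 − (0.55609)/(5.97522) = 2.30693
F(2.30693) = -0.11156
x₃ = 2.30693 − (-0.11156)·(2.30693 − 2.40000) / (-0.11156 − 4.27760) = 2.30693 − (0.01038)/(-4.38916) = 2.30930

2.309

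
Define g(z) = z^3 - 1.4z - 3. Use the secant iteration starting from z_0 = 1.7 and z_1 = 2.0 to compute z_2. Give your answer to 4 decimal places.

g(1.7) = -0.467000, g(2.0) = 2.200000
z_2 = 2.000000 − 2.200000·(2.000000 − 1.700000) / (2.200000 − (-0.467000)) = 2.000000 − (0.660000)/(2.667000) = 1.752531

1.7525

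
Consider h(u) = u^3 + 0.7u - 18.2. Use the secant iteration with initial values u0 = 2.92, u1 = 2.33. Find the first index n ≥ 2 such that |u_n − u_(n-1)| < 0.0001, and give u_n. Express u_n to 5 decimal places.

n = 5, u_n = 2.54174

h(2.92) = 8.7410880, h(2.33) = -3.9196630
u2 = 2.3300000 − (-3.9196630)·(-0.5900000)/(-12.6607510) = 2.5126591;  |Δ| = 0.1826591
h(2.5126591) = -0.5775769
u3 = 2.5126591 − (-0.5775769)·(0.1826591)/(3.3420861) = 2.5442261;  |Δ| = 0.0315670
h(2.5442261) = 0.0499536
u4 = 2.5442261 − 0.0499536·(0.0315670)/(0.6275306) = 2.5417132;  |Δ| = 0.0025128
h(2.5417132) = -0.0005548
u5 = 2.5417132 − (-0.0005548)·(-0.0025128)/(-0.0505084) = 2.5417408;  |Δ| = 0.0000276
|u5 − u4| = 0.0000276 < 0.0001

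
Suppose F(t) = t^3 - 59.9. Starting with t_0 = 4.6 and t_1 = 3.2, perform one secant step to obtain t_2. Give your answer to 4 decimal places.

F(4.6) = 37.436000, F(3.2) = -27.132000
t_2 = 3.200000 − (-27.132000)·(3.200000 − 4.600000) / (-27.132000 − 37.436000) = 3.200000 − (37.984800)/(-64.568000) = 3.788291

3.7883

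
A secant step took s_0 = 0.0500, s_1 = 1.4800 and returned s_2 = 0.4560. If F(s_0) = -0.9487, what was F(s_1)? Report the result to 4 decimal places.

2.3928

The secant line through (0.0500, -0.9487) and (1.4800, F(s_1)) crosses zero at s_2 = 0.4560.
So (0.0500, -0.9487), (1.4800, F(s_1)), (0.4560, 0) are collinear:
F(s_1) = -0.9487 · (1.4800 − 0.4560) / (0.0500 − 0.4560) = -0.9487 · (1.024000)/(-0.406000) = 2.392780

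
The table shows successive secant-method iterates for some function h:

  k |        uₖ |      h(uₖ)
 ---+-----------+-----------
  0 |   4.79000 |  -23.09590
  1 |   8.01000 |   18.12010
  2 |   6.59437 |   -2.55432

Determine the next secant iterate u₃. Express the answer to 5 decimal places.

u₃ = 6.59437 − (-2.55432)·(6.59437 − 8.01000) / (-2.55432 − 18.12010)
   = 6.59437 − (3.6159720)/(-20.6744200) = 6.7692708

6.76927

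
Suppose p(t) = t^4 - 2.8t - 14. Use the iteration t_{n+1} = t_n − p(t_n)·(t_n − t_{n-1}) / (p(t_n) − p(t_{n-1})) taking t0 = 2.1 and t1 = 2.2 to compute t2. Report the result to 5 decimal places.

2.11168

p(2.1) = -0.4319000, p(2.2) = 3.2656000
t2 = 2.2000000 − 3.2656000·(2.2000000 − 2.1000000) / (3.2656000 − (-0.4319000)) = 2.2000000 − (0.3265600)/(3.6975000) = 2.1116809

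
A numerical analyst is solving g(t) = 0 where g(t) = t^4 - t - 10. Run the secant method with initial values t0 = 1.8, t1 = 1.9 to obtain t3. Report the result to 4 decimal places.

1.8555

g(1.8) = -1.302400, g(1.9) = 1.132100
t2 = 1.900000 − 1.132100·(1.900000 − 1.800000) / (1.132100 − (-1.302400)) = 1.900000 − (0.113210)/(2.434500) = 1.853498
g(1.853498) = -0.051157
t3 = 1.853498 − (-0.051157)·(1.853498 − 1.900000) / (-0.051157 − 1.132100) = 1.853498 − (0.002379)/(-1.183257) = 1.855508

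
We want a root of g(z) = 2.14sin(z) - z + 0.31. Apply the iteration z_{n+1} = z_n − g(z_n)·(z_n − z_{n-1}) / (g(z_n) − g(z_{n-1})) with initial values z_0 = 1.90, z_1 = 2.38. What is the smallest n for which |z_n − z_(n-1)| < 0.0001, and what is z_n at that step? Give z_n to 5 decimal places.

n = 5, z_n = 2.12720

g(1.90) = 0.4350822, g(2.38) = -0.5932395
z_2 = 2.3800000 − (-0.5932395)·(0.4800000)/(-1.0283217) = 2.1030877;  |Δ| = 0.2769123
g(2.1030877) = 0.0508358
z_3 = 2.1030877 − 0.0508358·(-0.2769123)/(0.6440753) = 2.1249439;  |Δ| = 0.0218562
g(2.1249439) = 0.0048037
z_4 = 2.1249439 − 0.0048037·(0.0218562)/(-0.0460321) = 2.1272247;  |Δ| = 0.0022808
g(2.1272247) = -0.0000503
z_5 = 2.1272247 − (-0.0000503)·(0.0022808)/(-0.0048540) = 2.1272011;  |Δ| = 0.0000236
|z_5 − z_4| = 0.0000236 < 0.0001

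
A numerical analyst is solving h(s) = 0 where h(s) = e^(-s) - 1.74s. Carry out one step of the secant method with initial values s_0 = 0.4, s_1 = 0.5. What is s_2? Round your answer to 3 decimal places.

h(0.4) = -0.02568, h(0.5) = -0.26347
s_2 = 0.50000 − (-0.26347)·(0.50000 − 0.40000) / (-0.26347 − (-0.02568)) = 0.50000 − (-0.02635)/(-0.23779) = 0.38920

0.389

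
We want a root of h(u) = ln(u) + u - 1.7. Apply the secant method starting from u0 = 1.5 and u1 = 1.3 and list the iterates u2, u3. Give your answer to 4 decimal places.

h(1.5) = 0.205465, h(1.3) = -0.137636
u2 = 1.300000 − (-0.137636)·(1.300000 − 1.500000) / (-0.137636 − 0.205465) = 1.300000 − (0.027527)/(-0.343101) = 1.380230
h(1.380230) = 0.002481
u3 = 1.380230 − 0.002481·(1.380230 − 1.300000) / (0.002481 − (-0.137636)) = 1.380230 − (0.000199)/(0.140117) = 1.378810

1.3802, 1.3788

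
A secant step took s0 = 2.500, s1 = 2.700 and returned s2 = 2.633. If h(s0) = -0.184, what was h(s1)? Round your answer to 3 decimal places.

The secant line through (2.500, -0.184) and (2.700, h(s1)) crosses zero at s2 = 2.633.
So (2.500, -0.184), (2.700, h(s1)), (2.633, 0) are collinear:
h(s1) = -0.184 · (2.700 − 2.633) / (2.500 − 2.633) = -0.184 · (0.06700)/(-0.13300) = 0.09269

0.093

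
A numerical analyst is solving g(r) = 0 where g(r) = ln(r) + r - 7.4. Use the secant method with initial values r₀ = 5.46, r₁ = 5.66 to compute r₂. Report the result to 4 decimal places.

g(5.46) = -0.242551, g(5.66) = -0.006576
r₂ = 5.660000 − (-0.006576)·(5.660000 − 5.460000) / (-0.006576 − (-0.242551)) = 5.660000 − (-0.001315)/(0.235975) = 5.665574

5.6656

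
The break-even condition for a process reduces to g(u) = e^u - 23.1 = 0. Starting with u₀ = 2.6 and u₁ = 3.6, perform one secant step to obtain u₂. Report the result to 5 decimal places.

g(2.6) = -9.6362620, g(3.6) = 13.4982344
u₂ = 3.6000000 − 13.4982344·(3.6000000 − 2.6000000) / (13.4982344 − (-9.6362620)) = 3.6000000 − (13.4982344)/(23.1344964) = 3.0165322

3.01653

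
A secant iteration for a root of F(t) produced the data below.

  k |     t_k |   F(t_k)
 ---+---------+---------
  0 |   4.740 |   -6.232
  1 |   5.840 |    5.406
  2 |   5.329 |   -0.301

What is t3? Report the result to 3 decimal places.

5.356

t3 = 5.329 − (-0.301)·(5.329 − 5.840) / (-0.301 − 5.406)
   = 5.329 − (0.15381)/(-5.70700) = 5.35595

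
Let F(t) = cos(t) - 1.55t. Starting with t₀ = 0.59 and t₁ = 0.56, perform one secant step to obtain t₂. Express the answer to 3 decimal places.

F(0.59) = -0.08356, F(0.56) = -0.02074
t₂ = 0.56000 − (-0.02074)·(0.56000 − 0.59000) / (-0.02074 − (-0.08356)) = 0.56000 − (0.00062)/(0.06281) = 0.55009

0.550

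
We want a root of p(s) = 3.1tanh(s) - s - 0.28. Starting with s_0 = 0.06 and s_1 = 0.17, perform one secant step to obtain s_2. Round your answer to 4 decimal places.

0.1350

p(0.06) = -0.154223, p(0.17) = 0.071981
s_2 = 0.170000 − 0.071981·(0.170000 − 0.060000) / (0.071981 − (-0.154223)) = 0.170000 − (0.007918)/(0.226204) = 0.134996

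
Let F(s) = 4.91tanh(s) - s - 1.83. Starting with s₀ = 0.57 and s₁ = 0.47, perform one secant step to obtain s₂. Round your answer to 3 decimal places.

0.523

F(0.57) = 0.13041, F(0.47) = -0.14844
s₂ = 0.47000 − (-0.14844)·(0.47000 − 0.57000) / (-0.14844 − 0.13041) = 0.47000 − (0.01484)/(-0.27886) = 0.52323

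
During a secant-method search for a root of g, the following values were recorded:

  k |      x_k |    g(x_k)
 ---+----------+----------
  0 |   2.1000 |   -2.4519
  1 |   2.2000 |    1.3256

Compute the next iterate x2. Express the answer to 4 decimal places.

2.1649

x2 = 2.2000 − 1.3256·(2.2000 − 2.1000) / (1.3256 − (-2.4519))
   = 2.2000 − (0.132560)/(3.777500) = 2.164908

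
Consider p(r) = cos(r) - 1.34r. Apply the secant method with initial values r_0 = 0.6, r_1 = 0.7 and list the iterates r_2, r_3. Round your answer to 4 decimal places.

0.6110, 0.6112

p(0.6) = 0.021336, p(0.7) = -0.173158
r_2 = 0.700000 − (-0.173158)·(0.700000 − 0.600000) / (-0.173158 − 0.021336) = 0.700000 − (-0.017316)/(-0.194493) = 0.610970
p(0.610970) = 0.000392
r_3 = 0.610970 − 0.000392·(0.610970 − 0.700000) / (0.000392 − (-0.173158)) = 0.610970 − (-0.000035)/(0.173550) = 0.611171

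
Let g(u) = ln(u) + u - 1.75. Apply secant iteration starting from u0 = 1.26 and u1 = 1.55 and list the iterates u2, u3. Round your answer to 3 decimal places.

g(1.26) = -0.25889, g(1.55) = 0.23825
u2 = 1.55000 − 0.23825·(1.55000 − 1.26000) / (0.23825 − (-0.25889)) = 1.55000 − (0.06909)/(0.49714) = 1.41102
g(1.41102) = 0.00533
u3 = 1.41102 − 0.00533·(1.41102 − 1.55000) / (0.00533 − 0.23825) = 1.41102 − (-0.00074)/(-0.23293) = 1.40784

1.411, 1.408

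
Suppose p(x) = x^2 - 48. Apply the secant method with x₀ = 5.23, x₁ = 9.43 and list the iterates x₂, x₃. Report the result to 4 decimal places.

p(5.23) = -20.647100, p(9.43) = 40.924900
x₂ = 9.430000 − 40.924900·(9.430000 − 5.230000) / (40.924900 − (-20.647100)) = 9.430000 − (171.884580)/(61.572000) = 6.638397
p(6.638397) = -3.931685
x₃ = 6.638397 − (-3.931685)·(6.638397 − 9.430000) / (-3.931685 − 40.924900) = 6.638397 − (10.975704)/(-44.856585) = 6.883081

6.6384, 6.8831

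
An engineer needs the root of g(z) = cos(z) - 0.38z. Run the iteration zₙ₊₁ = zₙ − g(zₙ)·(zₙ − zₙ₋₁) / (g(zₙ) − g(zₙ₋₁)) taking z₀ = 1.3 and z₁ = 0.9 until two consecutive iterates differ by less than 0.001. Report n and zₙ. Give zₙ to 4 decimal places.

n = 4, zₙ = 1.1279

g(1.3) = -0.226501, g(0.9) = 0.279610
z₂ = 0.900000 − 0.279610·(-0.400000)/(0.506111) = 1.120987;  |Δ| = 0.220987
g(1.120987) = 0.008819
z₃ = 1.120987 − 0.008819·(0.220987)/(-0.270791) = 1.128184;  |Δ| = 0.007197
g(1.128184) = -0.000408
z₄ = 1.128184 − (-0.000408)·(0.007197)/(-0.009227) = 1.127865;  |Δ| = 0.000318
|z₄ − z₃| = 0.000318 < 0.001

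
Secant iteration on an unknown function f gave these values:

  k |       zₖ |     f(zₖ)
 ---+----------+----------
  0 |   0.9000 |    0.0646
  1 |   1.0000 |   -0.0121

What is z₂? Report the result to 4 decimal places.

z₂ = 1.0000 − (-0.0121)·(1.0000 − 0.9000) / (-0.0121 − 0.0646)
   = 1.0000 − (-0.001210)/(-0.076700) = 0.984224

0.9842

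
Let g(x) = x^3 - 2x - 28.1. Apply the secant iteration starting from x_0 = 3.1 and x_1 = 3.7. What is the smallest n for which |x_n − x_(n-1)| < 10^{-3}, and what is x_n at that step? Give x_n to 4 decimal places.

g(3.1) = -4.509000, g(3.7) = 15.153000
x_2 = 3.700000 − 15.153000·(0.600000)/(19.662000) = 3.237595;  |Δ| = 0.462405
g(3.237595) = -0.638639
x_3 = 3.237595 − (-0.638639)·(-0.462405)/(-15.791639) = 3.256296;  |Δ| = 0.018700
g(3.256296) = -0.084583
x_4 = 3.256296 − (-0.084583)·(0.018700)/(0.554056) = 3.259151;  |Δ| = 0.002855
g(3.259151) = 0.000600
x_5 = 3.259151 − 0.000600·(0.002855)/(0.085183) = 3.259130;  |Δ| = 0.000020
|x_5 − x_4| = 0.000020 < 10^{-3}

n = 5, x_n = 3.2591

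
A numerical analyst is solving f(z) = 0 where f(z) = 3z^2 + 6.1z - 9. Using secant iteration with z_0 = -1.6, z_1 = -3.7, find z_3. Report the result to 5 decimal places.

-2.97986

f(-1.6) = -11.0800000, f(-3.7) = 9.5000000
z_2 = -3.7000000 − 9.5000000·(-3.7000000 − (-1.6000000)) / (9.5000000 − (-11.0800000)) = -3.7000000 − (-19.9500000)/(20.5800000) = -2.7306122
f(-2.7306122) = -3.2880050
z_3 = -2.7306122 − (-3.2880050)·(-2.7306122 − (-3.7000000)) / (-3.2880050 − 9.5000000) = -2.7306122 − (-3.1873518)/(-12.7880050) = -2.9798577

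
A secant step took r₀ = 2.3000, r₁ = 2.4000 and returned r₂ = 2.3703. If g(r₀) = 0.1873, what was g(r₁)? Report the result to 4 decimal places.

The secant line through (2.3000, 0.1873) and (2.4000, g(r₁)) crosses zero at r₂ = 2.3703.
So (2.3000, 0.1873), (2.4000, g(r₁)), (2.3703, 0) are collinear:
g(r₁) = 0.1873 · (2.4000 − 2.3703) / (2.3000 − 2.3703) = 0.1873 · (0.029700)/(-0.070300) = -0.079130

-0.0791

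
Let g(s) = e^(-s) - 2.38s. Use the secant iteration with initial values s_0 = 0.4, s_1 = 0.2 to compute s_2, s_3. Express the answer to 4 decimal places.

0.3098, 0.3086

g(0.4) = -0.281680, g(0.2) = 0.342731
s_2 = 0.200000 − 0.342731·(0.200000 − 0.400000) / (0.342731 − (-0.281680)) = 0.200000 − (-0.068546)/(0.624411) = 0.309777
g(0.309777) = -0.003660
s_3 = 0.309777 − (-0.003660)·(0.309777 − 0.200000) / (-0.003660 − 0.342731) = 0.309777 − (-0.000402)/(-0.346391) = 0.308617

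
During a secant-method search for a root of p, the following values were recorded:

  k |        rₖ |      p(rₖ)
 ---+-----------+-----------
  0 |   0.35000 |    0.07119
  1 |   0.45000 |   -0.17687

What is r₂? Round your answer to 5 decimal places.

r₂ = 0.45000 − (-0.17687)·(0.45000 − 0.35000) / (-0.17687 − 0.07119)
   = 0.45000 − (-0.0176870)/(-0.2480600) = 0.3786987

0.37870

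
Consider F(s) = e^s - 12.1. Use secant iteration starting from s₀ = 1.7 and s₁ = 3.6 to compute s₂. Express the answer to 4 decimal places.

F(1.7) = -6.626053, F(3.6) = 24.498234
s₂ = 3.600000 − 24.498234·(3.600000 − 1.700000) / (24.498234 − (-6.626053)) = 3.600000 − (46.546645)/(31.124287) = 2.104491

2.1045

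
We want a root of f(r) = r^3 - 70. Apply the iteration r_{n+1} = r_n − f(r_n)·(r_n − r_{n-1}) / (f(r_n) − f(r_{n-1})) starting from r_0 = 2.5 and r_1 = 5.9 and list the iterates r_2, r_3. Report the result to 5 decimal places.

3.47429, 3.89078

f(2.5) = -54.3750000, f(5.9) = 135.3790000
r_2 = 5.9000000 − 135.3790000·(5.9000000 − 2.5000000) / (135.3790000 − (-54.3750000)) = 5.9000000 − (460.2886000)/(189.7540000) = 3.4742878
f(3.4742878) = -28.0630000
r_3 = 3.4742878 − (-28.0630000)·(3.4742878 − 5.9000000) / (-28.0630000 − 135.3790000) = 3.4742878 − (68.0727625)/(-163.4420000) = 3.8907827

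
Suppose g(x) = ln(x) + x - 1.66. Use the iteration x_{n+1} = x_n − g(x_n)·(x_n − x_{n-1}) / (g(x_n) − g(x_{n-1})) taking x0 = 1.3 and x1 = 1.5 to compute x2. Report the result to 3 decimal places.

1.357

g(1.3) = -0.09764, g(1.5) = 0.24547
x2 = 1.50000 − 0.24547·(1.50000 − 1.30000) / (0.24547 − (-0.09764)) = 1.50000 − (0.04909)/(0.34310) = 1.35691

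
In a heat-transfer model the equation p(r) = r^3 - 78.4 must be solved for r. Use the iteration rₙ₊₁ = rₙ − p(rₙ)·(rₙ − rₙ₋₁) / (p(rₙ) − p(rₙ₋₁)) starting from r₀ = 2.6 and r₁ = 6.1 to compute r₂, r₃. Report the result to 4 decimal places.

3.6166, 4.0464

p(2.6) = -60.824000, p(6.1) = 148.581000
r₂ = 6.100000 − 148.581000·(6.100000 − 2.600000) / (148.581000 − (-60.824000)) = 6.100000 − (520.033500)/(209.405000) = 3.616614
p(3.616614) = -31.095072
r₃ = 3.616614 − (-31.095072)·(3.616614 − 6.100000) / (-31.095072 − 148.581000) = 3.616614 − (77.221075)/(-179.676072) = 4.046393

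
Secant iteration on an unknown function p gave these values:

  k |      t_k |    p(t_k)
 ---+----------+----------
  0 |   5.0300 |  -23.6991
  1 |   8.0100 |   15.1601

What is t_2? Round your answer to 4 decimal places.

6.8474

t_2 = 8.0100 − 15.1601·(8.0100 − 5.0300) / (15.1601 − (-23.6991))
   = 8.0100 − (45.177098)/(38.859200) = 6.847416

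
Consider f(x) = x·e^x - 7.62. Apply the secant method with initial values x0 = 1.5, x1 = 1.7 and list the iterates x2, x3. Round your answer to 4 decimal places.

1.5695, 1.5754

f(1.5) = -0.897466, f(1.7) = 1.685711
x2 = 1.700000 − 1.685711·(1.700000 − 1.500000) / (1.685711 − (-0.897466)) = 1.700000 − (0.337142)/(2.583177) = 1.569485
f(1.569485) = -0.079916
x3 = 1.569485 − (-0.079916)·(1.569485 − 1.700000) / (-0.079916 − 1.685711) = 1.569485 − (0.010430)/(-1.765627) = 1.575393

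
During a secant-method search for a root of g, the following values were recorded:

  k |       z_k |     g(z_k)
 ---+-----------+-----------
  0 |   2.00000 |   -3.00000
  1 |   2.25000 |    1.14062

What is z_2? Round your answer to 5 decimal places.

2.18113

z_2 = 2.25000 − 1.14062·(2.25000 − 2.00000) / (1.14062 − (-3.00000))
   = 2.25000 − (0.2851550)/(4.1406200) = 2.1811323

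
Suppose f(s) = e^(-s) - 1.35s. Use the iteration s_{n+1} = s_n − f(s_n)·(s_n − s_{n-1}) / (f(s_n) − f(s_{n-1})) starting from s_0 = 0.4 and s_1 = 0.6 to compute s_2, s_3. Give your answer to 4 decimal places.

f(0.4) = 0.130320, f(0.6) = -0.261188
s_2 = 0.600000 − (-0.261188)·(0.600000 − 0.400000) / (-0.261188 − 0.130320) = 0.600000 − (-0.052238)/(-0.391508) = 0.466573
f(0.466573) = -0.002726
s_3 = 0.466573 − (-0.002726)·(0.466573 − 0.600000) / (-0.002726 − (-0.261188)) = 0.466573 − (0.000364)/(0.258462) = 0.465166

0.4666, 0.4652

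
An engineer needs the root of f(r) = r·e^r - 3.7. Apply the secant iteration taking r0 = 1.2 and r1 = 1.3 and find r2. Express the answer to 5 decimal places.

f(1.2) = 0.2841403, f(1.3) = 1.0700857
r2 = 1.3000000 − 1.0700857·(1.3000000 − 1.2000000) / (1.0700857 − 0.2841403) = 1.3000000 − (0.1070086)/(0.7859454) = 1.1638473

1.16385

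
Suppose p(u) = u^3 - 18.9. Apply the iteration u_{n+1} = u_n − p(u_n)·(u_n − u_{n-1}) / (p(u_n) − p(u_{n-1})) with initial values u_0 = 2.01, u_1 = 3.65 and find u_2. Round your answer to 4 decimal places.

p(2.01) = -10.779399, p(3.65) = 29.727125
u_2 = 3.650000 − 29.727125·(3.650000 − 2.010000) / (29.727125 − (-10.779399)) = 3.650000 − (48.752485)/(40.506524) = 2.446429

2.4464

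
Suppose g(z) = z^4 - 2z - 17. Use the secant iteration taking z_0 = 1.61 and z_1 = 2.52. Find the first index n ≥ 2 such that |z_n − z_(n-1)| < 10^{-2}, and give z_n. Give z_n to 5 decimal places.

n = 5, z_n = 2.14808

g(1.61) = -13.5010176, g(2.52) = 18.2875802
z_2 = 2.5200000 − 18.2875802·(0.9100000)/(31.7885978) = 1.9964885;  |Δ| = 0.5235115
g(1.9964885) = -5.1050508
z_3 = 1.9964885 − (-5.1050508)·(-0.5235115)/(-23.3926309) = 2.1107361;  |Δ| = 0.1142476
g(2.1107361) = -1.3726038
z_4 = 2.1107361 − (-1.3726038)·(0.1142476)/(3.7324470) = 2.1527506;  |Δ| = 0.0420145
g(2.1527506) = 0.1715596
z_5 = 2.1527506 − 0.1715596·(0.0420145)/(1.5441635) = 2.1480827;  |Δ| = 0.0046679
|z_5 − z_4| = 0.0046679 < 10^{-2}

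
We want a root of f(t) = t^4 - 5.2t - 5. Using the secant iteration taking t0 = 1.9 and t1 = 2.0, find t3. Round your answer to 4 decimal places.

f(1.9) = -1.847900, f(2.0) = 0.600000
t2 = 2.000000 − 0.600000·(2.000000 − 1.900000) / (0.600000 − (-1.847900)) = 2.000000 − (0.060000)/(2.447900) = 1.975489
f(1.975489) = -0.042588
t3 = 1.975489 − (-0.042588)·(1.975489 − 2.000000) / (-0.042588 − 0.600000) = 1.975489 − (0.001044)/(-0.642588) = 1.977114

1.9771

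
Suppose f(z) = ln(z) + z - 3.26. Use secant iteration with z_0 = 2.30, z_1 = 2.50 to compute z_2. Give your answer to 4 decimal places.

f(2.30) = -0.127091, f(2.50) = 0.156291
z_2 = 2.500000 − 0.156291·(2.500000 − 2.300000) / (0.156291 − (-0.127091)) = 2.500000 − (0.031258)/(0.283382) = 2.389696

2.3897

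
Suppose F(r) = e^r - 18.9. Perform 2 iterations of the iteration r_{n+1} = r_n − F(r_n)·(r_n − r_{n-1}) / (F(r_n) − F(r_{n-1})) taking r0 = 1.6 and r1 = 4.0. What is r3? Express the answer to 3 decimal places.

2.627

F(1.6) = -13.94697, F(4.0) = 35.69815
r2 = 4.00000 − 35.69815·(4.00000 − 1.60000) / (35.69815 − (-13.94697)) = 4.00000 − (85.67556)/(49.64512) = 2.27424
F(2.27424) = -9.17947
r3 = 2.27424 − (-9.17947)·(2.27424 − 4.00000) / (-9.17947 − 35.69815) = 2.27424 − (15.84157)/(-44.87762) = 2.62723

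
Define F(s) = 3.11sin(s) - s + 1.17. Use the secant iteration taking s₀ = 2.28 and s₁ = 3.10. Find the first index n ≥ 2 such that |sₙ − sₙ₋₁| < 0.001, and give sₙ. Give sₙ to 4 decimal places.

n = 5, sₙ = 2.6468

F(2.28) = 1.250119, F(3.10) = -1.800684
s₂ = 3.100000 − (-1.800684)·(0.820000)/(-3.050803) = 2.616009;  |Δ| = 0.483991
F(2.616009) = 0.114334
s₃ = 2.616009 − 0.114334·(-0.483991)/(1.915018) = 2.644905;  |Δ| = 0.028896
F(2.644905) = 0.007060
s₄ = 2.644905 − 0.007060·(0.028896)/(-0.107274) = 2.646807;  |Δ| = 0.001902
F(2.646807) = -0.000044
s₅ = 2.646807 − (-0.000044)·(0.001902)/(-0.007104) = 2.646795;  |Δ| = 0.000012
|s₅ − s₄| = 0.000012 < 0.001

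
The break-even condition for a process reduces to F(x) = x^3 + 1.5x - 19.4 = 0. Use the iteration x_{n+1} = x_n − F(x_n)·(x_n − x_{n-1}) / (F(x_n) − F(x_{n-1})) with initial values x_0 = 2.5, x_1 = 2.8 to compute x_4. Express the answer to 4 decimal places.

F(2.5) = -0.025000, F(2.8) = 6.752000
x_2 = 2.800000 − 6.752000·(2.800000 − 2.500000) / (6.752000 − (-0.025000)) = 2.800000 − (2.025600)/(6.777000) = 2.501107
F(2.501107) = -0.002580
x_3 = 2.501107 − (-0.002580)·(2.501107 − 2.800000) / (-0.002580 − 6.752000) = 2.501107 − (0.000771)/(-6.754580) = 2.501221
F(2.501221) = -0.000266
x_4 = 2.501221 − (-0.000266)·(2.501221 − 2.501107) / (-0.000266 − (-0.002580)) = 2.501221 − (0.000000)/(0.002314) = 2.501234

2.5012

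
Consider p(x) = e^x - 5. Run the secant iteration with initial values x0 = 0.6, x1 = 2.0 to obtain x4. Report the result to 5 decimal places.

p(0.6) = -3.1778812, p(2.0) = 2.3890561
x2 = 2.0000000 − 2.3890561·(2.0000000 − 0.6000000) / (2.3890561 − (-3.1778812)) = 2.0000000 − (3.3446785)/(5.5669373) = 1.3991888
p(1.3991888) = -0.9480885
x3 = 1.3991888 − (-0.9480885)·(1.3991888 − 2.0000000) / (-0.9480885 − 2.3890561) = 1.3991888 − (0.5696222)/(-3.3371446) = 1.5698803
p(1.5698803) = -0.1939273
x4 = 1.5698803 − (-0.1939273)·(1.5698803 − 1.3991888) / (-0.1939273 − (-0.9480885)) = 1.5698803 − (-0.0331018)/(0.7541611) = 1.6137724

1.61377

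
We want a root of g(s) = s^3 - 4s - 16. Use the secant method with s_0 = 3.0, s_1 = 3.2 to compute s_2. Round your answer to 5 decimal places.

3.04026

g(3.0) = -1.0000000, g(3.2) = 3.9680000
s_2 = 3.2000000 − 3.9680000·(3.2000000 − 3.0000000) / (3.9680000 − (-1.0000000)) = 3.2000000 − (0.7936000)/(4.9680000) = 3.0402576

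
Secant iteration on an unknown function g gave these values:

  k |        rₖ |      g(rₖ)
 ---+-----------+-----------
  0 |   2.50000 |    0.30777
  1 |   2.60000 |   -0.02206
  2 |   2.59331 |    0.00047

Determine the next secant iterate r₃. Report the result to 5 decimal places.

2.59345

r₃ = 2.59331 − 0.00047·(2.59331 − 2.60000) / (0.00047 − (-0.02206))
   = 2.59331 − (-0.0000031)/(0.0225300) = 2.5934496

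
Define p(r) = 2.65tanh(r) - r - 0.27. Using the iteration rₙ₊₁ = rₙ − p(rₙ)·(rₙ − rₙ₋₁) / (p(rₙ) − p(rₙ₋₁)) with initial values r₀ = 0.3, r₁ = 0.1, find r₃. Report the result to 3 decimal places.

0.166

p(0.3) = 0.20198, p(0.1) = -0.10588
r₂ = 0.10000 − (-0.10588)·(0.10000 − 0.30000) / (-0.10588 − 0.20198) = 0.10000 − (0.02118)/(-0.30786) = 0.16878
p(0.16878) = 0.00430
r₃ = 0.16878 − 0.00430·(0.16878 − 0.10000) / (0.00430 − (-0.10588)) = 0.16878 − (0.00030)/(0.11018) = 0.16610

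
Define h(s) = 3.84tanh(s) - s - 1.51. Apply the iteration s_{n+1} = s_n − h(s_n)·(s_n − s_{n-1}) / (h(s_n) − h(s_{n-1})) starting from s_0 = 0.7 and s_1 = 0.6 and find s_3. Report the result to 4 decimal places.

0.6283

h(0.7) = 0.110772, h(0.6) = -0.047730
s_2 = 0.600000 − (-0.047730)·(0.600000 − 0.700000) / (-0.047730 − 0.110772) = 0.600000 − (0.004773)/(-0.158502) = 0.630113
h(0.630113) = 0.003106
s_3 = 0.630113 − 0.003106·(0.630113 − 0.600000) / (0.003106 − (-0.047730)) = 0.630113 − (0.000094)/(0.050836) = 0.628273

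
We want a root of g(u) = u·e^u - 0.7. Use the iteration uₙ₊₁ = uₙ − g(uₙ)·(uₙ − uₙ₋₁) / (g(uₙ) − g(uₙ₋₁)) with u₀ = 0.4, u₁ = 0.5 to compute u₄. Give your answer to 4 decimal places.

g(0.4) = -0.103270, g(0.5) = 0.124361
u₂ = 0.500000 − 0.124361·(0.500000 − 0.400000) / (0.124361 − (-0.103270)) = 0.500000 − (0.012436)/(0.227631) = 0.445367
g(0.445367) = -0.004753
u₃ = 0.445367 − (-0.004753)·(0.445367 − 0.500000) / (-0.004753 − 0.124361) = 0.445367 − (0.000260)/(-0.129114) = 0.447379
g(0.447379) = -0.000207
u₄ = 0.447379 − (-0.000207)·(0.447379 − 0.445367) / (-0.000207 − (-0.004753)) = 0.447379 − (0.000000)/(0.004546) = 0.447470

0.4475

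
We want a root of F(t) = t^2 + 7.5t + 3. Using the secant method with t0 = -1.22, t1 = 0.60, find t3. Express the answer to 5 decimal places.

F(-1.22) = -4.6616000, F(0.60) = 7.8600000
t2 = 0.6000000 − 7.8600000·(0.6000000 − (-1.2200000)) / (7.8600000 − (-4.6616000)) = 0.6000000 − (14.3052000)/(12.5216000) = -0.5424419
F(-0.5424419) = -0.7740708
t3 = -0.5424419 − (-0.7740708)·(-0.5424419 − 0.6000000) / (-0.7740708 − 7.8600000) = -0.5424419 − (0.8843309)/(-8.6340708) = -0.4400185

-0.44002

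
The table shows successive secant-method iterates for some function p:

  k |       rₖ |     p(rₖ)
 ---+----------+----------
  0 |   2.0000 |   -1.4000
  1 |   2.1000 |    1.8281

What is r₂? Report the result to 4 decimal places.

2.0434

r₂ = 2.1000 − 1.8281·(2.1000 − 2.0000) / (1.8281 − (-1.4000))
   = 2.1000 − (0.182810)/(3.228100) = 2.043369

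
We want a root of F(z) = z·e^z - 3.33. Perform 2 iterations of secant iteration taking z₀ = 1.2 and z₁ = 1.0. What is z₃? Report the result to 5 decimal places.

F(1.2) = 0.6541403, F(1.0) = -0.6117182
z₂ = 1.0000000 − (-0.6117182)·(1.0000000 − 1.2000000) / (-0.6117182 − 0.6541403) = 1.0000000 − (0.1223436)/(-1.2658585) = 1.0966487
F(1.0966487) = -0.0465074
z₃ = 1.0966487 − (-0.0465074)·(1.0966487 − 1.0000000) / (-0.0465074 − (-0.6117182)) = 1.0966487 − (-0.0044949)/(0.5652108) = 1.1046013

1.10460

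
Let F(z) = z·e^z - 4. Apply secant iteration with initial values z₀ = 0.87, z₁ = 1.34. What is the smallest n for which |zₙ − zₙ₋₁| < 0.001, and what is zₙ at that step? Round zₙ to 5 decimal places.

n = 5, zₙ = 1.20217

F(0.87) = -1.9233876, F(1.34) = 1.1175183
z₂ = 1.3400000 − 1.1175183·(0.4700000)/(3.0409059) = 1.1672773;  |Δ| = 0.1727227
F(1.1672773) = -0.2492675
z₃ = 1.1672773 − (-0.2492675)·(-0.1727227)/(-1.3667858) = 1.1987776;  |Δ| = 0.0315003
F(1.1987776) = -0.0247808
z₄ = 1.1987776 − (-0.0247808)·(0.0315003)/(0.2244867) = 1.2022548;  |Δ| = 0.0034773
F(1.2022548) = 0.0006372
z₅ = 1.2022548 − 0.0006372·(0.0034773)/(0.0254180) = 1.2021677;  |Δ| = 0.0000872
|z₅ − z₄| = 0.0000872 < 0.001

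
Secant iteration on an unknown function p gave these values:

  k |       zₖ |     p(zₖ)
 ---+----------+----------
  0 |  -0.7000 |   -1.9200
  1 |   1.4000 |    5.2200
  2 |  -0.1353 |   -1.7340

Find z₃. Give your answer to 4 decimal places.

0.2475

z₃ = -0.1353 − (-1.7340)·(-0.1353 − 1.4000) / (-1.7340 − 5.2200)
   = -0.1353 − (2.662210)/(-6.954000) = 0.247531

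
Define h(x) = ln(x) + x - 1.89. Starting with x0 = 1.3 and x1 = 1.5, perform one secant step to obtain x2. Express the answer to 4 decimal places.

h(1.3) = -0.327636, h(1.5) = 0.015465
x2 = 1.500000 − 0.015465·(1.500000 − 1.300000) / (0.015465 − (-0.327636)) = 1.500000 − (0.003093)/(0.343101) = 1.490985

1.4910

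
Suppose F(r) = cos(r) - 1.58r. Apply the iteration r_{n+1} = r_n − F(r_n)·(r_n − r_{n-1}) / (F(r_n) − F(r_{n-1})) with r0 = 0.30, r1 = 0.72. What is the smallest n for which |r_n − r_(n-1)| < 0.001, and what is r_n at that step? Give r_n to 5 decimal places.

n = 4, r_n = 0.54215

F(0.30) = 0.4813365, F(0.72) = -0.3857943
r2 = 0.7200000 − (-0.3857943)·(0.4200000)/(-0.8671308) = 0.5331382;  |Δ| = 0.1868618
F(0.5331382) = 0.0188580
r3 = 0.5331382 − 0.0188580·(-0.1868618)/(0.4046522) = 0.5418465;  |Δ| = 0.0087083
F(0.5418465) = 0.0006404
r4 = 0.5418465 − 0.0006404·(0.0087083)/(-0.0182176) = 0.5421526;  |Δ| = 0.0003061
|r4 − r3| = 0.0003061 < 0.001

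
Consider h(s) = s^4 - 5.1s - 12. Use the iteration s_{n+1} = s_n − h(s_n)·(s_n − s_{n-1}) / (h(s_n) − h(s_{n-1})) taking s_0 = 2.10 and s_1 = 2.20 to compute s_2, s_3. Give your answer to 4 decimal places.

2.1941, 2.1945

h(2.10) = -3.261900, h(2.20) = 0.205600
s_2 = 2.200000 − 0.205600·(2.200000 − 2.100000) / (0.205600 − (-3.261900)) = 2.200000 − (0.020560)/(3.467500) = 2.194071
h(2.194071) = -0.015684
s_3 = 2.194071 − (-0.015684)·(2.194071 − 2.200000) / (-0.015684 − 0.205600) = 2.194071 − (0.000093)/(-0.221284) = 2.194491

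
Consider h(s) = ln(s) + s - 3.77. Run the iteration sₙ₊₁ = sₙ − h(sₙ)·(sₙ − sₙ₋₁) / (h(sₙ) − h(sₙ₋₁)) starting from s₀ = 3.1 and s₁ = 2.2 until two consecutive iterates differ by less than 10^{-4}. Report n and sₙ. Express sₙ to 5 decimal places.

n = 5, sₙ = 2.75616

h(3.1) = 0.4614021, h(2.2) = -0.7815426
s₂ = 2.2000000 − (-0.7815426)·(-0.9000000)/(-1.2429448) = 2.7659048;  |Δ| = 0.5659048
h(2.7659048) = 0.0132726
s₃ = 2.7659048 − 0.0132726·(0.5659048)/(0.7948152) = 2.7564548;  |Δ| = 0.0094500
h(2.7564548) = 0.0004001
s₄ = 2.7564548 − 0.0004001·(-0.0094500)/(-0.0128725) = 2.7561610;  |Δ| = 0.0002937
h(2.7561610) = -0.0000002
s₅ = 2.7561610 − (-0.0000002)·(-0.0002937)/(-0.0004003) = 2.7561612;  |Δ| = 0.0000001
|s₅ − s₄| = 0.0000001 < 10^{-4}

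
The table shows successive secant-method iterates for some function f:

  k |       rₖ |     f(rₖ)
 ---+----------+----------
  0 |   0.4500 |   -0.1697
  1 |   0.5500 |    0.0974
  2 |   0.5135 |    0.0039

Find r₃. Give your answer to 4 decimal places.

0.5120

r₃ = 0.5135 − 0.0039·(0.5135 − 0.5500) / (0.0039 − 0.0974)
   = 0.5135 − (-0.000142)/(-0.093500) = 0.511978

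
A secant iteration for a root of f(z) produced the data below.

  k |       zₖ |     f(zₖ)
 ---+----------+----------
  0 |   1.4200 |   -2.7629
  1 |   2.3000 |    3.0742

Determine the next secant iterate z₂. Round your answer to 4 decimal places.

z₂ = 2.3000 − 3.0742·(2.3000 − 1.4200) / (3.0742 − (-2.7629))
   = 2.3000 − (2.705296)/(5.837100) = 1.836534

1.8365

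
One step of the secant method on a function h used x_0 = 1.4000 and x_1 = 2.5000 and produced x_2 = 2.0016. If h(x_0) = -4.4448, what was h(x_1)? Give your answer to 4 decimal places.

The secant line through (1.4000, -4.4448) and (2.5000, h(x_1)) crosses zero at x_2 = 2.0016.
So (1.4000, -4.4448), (2.5000, h(x_1)), (2.0016, 0) are collinear:
h(x_1) = -4.4448 · (2.5000 − 2.0016) / (1.4000 − 2.0016) = -4.4448 · (0.498400)/(-0.601600) = 3.682328

3.6823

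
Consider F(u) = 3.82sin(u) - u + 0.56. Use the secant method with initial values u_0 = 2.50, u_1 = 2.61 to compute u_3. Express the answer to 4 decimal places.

2.5834

F(2.50) = 0.346164, F(2.61) = -0.113616
u_2 = 2.610000 − (-0.113616)·(2.610000 − 2.500000) / (-0.113616 − 0.346164) = 2.610000 − (-0.012498)/(-0.459779) = 2.582818
F(2.582818) = 0.002346
u_3 = 2.582818 − 0.002346·(2.582818 − 2.610000) / (0.002346 − (-0.113616)) = 2.582818 − (-0.000064)/(0.115962) = 2.583368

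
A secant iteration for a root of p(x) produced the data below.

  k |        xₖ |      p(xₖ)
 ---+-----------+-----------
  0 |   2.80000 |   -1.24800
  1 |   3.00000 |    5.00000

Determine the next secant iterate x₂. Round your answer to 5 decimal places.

2.83995

x₂ = 3.00000 − 5.00000·(3.00000 − 2.80000) / (5.00000 − (-1.24800))
   = 3.00000 − (1.0000000)/(6.2480000) = 2.8399488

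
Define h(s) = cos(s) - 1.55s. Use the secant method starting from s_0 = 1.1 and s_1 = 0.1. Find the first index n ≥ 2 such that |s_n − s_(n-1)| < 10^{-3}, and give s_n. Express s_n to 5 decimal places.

n = 5, s_n = 0.55001

h(1.1) = -1.2514039, h(0.1) = 0.8400042
s_2 = 0.1000000 − 0.8400042·(-1.0000000)/(2.0914080) = 0.5016453;  |Δ| = 0.4016453
h(0.5016453) = 0.0992424
s_3 = 0.5016453 − 0.0992424·(0.4016453)/(-0.7407618) = 0.5554551;  |Δ| = 0.0538098
h(0.5554551) = -0.0112948
s_4 = 0.5554551 − (-0.0112948)·(0.0538098)/(-0.1105372) = 0.5499567;  |Δ| = 0.0054983
h(0.5499567) = 0.0001142
s_5 = 0.5499567 − 0.0001142·(-0.0054983)/(0.0114090) = 0.5500118;  |Δ| = 0.0000550
|s_5 − s_4| = 0.0000550 < 10^{-3}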